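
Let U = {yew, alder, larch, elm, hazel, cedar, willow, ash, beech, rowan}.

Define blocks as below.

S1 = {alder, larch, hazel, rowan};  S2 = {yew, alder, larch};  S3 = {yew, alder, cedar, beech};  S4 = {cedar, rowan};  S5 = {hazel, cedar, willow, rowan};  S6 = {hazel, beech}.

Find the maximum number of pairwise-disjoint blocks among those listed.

S2, S4, S6 are pairwise disjoint (S2={yew,alder,larch}; S4={cedar,rowan}; S6={hazel,beech}).
Every remaining block overlaps one of these, and no 4 of the listed blocks are pairwise disjoint, so 3 is the maximum.

3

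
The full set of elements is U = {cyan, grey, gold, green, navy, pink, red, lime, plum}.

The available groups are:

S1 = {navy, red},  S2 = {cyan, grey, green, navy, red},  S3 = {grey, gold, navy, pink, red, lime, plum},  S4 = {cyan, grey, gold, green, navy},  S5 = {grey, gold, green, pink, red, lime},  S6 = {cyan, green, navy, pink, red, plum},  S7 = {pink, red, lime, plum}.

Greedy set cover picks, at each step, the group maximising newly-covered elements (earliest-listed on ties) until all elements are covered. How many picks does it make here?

2

Greedy: pick S3 (covers 7 new) → pick S2 (covers 2 new). Total picks: 2.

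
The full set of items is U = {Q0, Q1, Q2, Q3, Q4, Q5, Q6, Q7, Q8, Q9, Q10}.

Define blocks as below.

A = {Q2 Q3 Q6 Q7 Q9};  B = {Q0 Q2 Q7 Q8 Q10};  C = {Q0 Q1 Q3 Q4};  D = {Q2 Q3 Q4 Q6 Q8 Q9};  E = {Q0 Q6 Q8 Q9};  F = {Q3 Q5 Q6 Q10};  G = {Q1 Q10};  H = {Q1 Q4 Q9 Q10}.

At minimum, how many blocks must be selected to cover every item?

B, F, and H cover everything between them: the union {Q0, Q1, Q2, Q3, Q4, Q5, Q6, Q7, Q8, Q9, Q10} is all of U.
Only F contains Q5, so F is forced; the remaining 7 items need at least 2 more blocks (each remaining block adds at most 4) — so at least 3 blocks are needed, and 3 is optimal.

3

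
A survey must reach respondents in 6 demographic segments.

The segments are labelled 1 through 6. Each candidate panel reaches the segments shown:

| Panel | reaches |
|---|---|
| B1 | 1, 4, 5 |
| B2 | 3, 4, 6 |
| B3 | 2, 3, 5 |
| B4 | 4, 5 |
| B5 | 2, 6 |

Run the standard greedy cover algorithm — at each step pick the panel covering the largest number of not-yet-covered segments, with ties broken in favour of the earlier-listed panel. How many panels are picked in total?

Greedy: pick B1 (covers 3 new) → pick B2 (covers 2 new) → pick B3 (covers 1 new). Total picks: 3.

3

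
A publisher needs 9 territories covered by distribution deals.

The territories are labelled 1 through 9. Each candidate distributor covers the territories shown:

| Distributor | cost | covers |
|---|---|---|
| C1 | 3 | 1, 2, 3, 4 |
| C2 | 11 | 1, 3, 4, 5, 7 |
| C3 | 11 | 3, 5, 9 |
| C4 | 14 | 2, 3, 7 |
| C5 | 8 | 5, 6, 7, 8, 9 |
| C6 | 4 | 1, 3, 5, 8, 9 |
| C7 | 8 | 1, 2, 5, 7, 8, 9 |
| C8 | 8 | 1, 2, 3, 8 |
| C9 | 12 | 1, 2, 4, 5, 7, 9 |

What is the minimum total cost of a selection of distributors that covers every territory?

11

C1, C5 together cover every territory (C1 ∪ C5 = {1, 2, 3, 4, 5, 6, 7, 8, 9}); total cost 3 + 8 = 11.
The greedy pick C1, C6, C5 costs 15; no covering selection beats 11.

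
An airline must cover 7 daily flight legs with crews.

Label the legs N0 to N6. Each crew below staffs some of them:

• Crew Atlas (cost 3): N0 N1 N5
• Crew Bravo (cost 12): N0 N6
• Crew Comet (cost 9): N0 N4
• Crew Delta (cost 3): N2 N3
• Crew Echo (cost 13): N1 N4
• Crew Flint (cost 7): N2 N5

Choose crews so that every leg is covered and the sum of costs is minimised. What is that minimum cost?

27

Atlas, Bravo, Comet, Delta together cover every leg (Atlas ∪ Bravo ∪ Comet ∪ Delta = {N0, N1, N2, N3, N4, N5, N6}); total cost 3 + 12 + 9 + 3 = 27.
No covering selection has total cost below 27.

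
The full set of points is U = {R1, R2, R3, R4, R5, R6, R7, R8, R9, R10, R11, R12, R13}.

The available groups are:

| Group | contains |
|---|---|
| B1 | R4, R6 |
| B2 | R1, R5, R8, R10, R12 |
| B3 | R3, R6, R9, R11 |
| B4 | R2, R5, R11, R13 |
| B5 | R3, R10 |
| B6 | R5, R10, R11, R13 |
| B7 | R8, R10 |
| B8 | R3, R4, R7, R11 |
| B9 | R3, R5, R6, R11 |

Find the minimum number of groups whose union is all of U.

B2 and B3 and B4 and B8 together: B2 ∪ B3 ∪ B4 ∪ B8 = {R1, R2, R3, R4, R5, R6, R7, R8, R9, R10, R11, R12, R13} — every point is covered.
Only B4 contains R2, so B4 is forced; the remaining 9 points need at least 3 more groups (each remaining group adds at most 4) — so at least 4 groups are needed, and 4 is optimal.

4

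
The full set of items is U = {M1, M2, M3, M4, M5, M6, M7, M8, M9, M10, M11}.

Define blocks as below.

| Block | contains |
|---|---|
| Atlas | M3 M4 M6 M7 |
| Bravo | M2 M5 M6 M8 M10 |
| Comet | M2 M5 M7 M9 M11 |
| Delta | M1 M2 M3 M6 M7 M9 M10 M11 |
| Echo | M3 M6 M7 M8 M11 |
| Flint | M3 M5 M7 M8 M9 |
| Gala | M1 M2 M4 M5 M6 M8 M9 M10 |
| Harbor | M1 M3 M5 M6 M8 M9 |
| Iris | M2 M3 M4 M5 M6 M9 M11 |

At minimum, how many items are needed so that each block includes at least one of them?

2

The 2 items {M5, M6} hit every block.
No single item lies in every block, so at least 2 are needed and 2 is optimal.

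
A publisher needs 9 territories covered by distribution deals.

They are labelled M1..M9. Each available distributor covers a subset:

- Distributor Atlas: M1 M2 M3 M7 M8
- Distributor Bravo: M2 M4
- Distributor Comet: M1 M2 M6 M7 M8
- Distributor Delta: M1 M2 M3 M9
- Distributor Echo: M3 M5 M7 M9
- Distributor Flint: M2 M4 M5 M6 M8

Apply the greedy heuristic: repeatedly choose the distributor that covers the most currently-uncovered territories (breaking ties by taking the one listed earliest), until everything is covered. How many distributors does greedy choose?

Greedy: pick Atlas (covers 5 new) → pick Flint (covers 3 new) → pick Delta (covers 1 new). Total picks: 3.

3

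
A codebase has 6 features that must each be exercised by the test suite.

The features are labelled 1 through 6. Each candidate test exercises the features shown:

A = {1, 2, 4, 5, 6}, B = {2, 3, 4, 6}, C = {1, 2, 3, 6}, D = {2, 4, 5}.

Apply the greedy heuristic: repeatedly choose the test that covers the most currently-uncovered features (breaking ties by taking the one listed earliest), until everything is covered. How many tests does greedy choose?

2

Greedy: pick A (covers 5 new) → pick B (covers 1 new). Total picks: 2.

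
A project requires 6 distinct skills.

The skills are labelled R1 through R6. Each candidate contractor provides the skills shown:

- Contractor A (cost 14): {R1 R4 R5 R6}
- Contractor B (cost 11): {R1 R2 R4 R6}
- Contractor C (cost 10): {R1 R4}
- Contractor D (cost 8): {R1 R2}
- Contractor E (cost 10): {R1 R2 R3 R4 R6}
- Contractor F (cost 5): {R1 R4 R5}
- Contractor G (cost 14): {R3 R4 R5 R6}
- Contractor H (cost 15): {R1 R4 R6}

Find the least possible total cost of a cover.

15

E, F together cover every skill (E ∪ F = {R1, R2, R3, R4, R5, R6}); total cost 10 + 5 = 15.
No covering selection has total cost below 15.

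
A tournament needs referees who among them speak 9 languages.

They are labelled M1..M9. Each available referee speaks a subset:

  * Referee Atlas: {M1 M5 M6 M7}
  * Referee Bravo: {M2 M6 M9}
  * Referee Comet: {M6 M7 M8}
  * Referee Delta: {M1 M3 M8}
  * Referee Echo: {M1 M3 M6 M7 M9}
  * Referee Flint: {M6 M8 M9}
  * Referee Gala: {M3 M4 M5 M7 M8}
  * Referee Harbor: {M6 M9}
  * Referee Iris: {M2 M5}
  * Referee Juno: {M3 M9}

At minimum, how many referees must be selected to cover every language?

3

Take {Bravo, Delta, Gala}. Their union is {M1, M2, M3, M4, M5, M6, M7, M8, M9}, which is all 9 languages.
Only Gala contains M4, so Gala is forced; the remaining 4 languages need at least 2 more referees (each remaining referee adds at most 3) — so at least 3 referees are needed, and 3 is optimal.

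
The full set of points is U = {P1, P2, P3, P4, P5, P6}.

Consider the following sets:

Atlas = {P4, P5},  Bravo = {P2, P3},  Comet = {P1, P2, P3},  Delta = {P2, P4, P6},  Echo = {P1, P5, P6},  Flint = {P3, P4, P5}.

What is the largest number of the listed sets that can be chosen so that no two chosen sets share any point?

Atlas, Bravo are pairwise disjoint (Atlas={P4,P5}; Bravo={P2,P3}).
Every remaining set overlaps one of these, and no 3 of the listed sets are pairwise disjoint, so 2 is the maximum.

2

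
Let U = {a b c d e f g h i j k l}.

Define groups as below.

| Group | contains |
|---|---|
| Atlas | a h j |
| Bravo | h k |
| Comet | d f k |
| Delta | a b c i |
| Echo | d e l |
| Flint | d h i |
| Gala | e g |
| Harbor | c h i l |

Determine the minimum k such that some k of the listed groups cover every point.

5

Atlas, Comet, Delta, Gala, and Harbor cover everything between them: the union {a, b, c, d, e, f, g, h, i, j, k, l} is all of U.
No 4 of the 8 groups cover everything (all 70 combinations miss at least one point), so 5 is optimal.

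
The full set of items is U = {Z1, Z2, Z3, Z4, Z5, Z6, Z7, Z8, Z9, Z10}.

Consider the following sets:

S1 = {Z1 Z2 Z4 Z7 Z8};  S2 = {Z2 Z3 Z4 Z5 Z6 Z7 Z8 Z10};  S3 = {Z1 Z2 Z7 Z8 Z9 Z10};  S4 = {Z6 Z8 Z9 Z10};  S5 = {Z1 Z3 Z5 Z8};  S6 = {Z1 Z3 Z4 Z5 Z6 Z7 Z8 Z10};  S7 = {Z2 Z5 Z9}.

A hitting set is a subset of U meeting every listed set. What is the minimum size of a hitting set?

2

The 2 items {Z8, Z9} hit every set.
No single item lies in every set, so at least 2 are needed and 2 is optimal.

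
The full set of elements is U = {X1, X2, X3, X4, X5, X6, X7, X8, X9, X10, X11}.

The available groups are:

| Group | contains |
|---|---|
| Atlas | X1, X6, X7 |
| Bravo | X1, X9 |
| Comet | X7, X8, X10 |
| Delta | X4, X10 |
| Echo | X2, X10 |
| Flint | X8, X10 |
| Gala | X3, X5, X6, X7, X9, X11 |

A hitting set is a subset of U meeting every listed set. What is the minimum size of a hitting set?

3

Take H = {X1, X3, X10}. Each listed group contains at least one of these, so H is a hitting set of size 3.
No choice of 2 elements meets every group, so 3 is the minimum.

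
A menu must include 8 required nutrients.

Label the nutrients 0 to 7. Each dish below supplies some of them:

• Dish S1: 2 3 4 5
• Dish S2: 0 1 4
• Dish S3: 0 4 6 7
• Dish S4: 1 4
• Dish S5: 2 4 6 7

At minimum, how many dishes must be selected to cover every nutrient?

3

S1 and S3 and S4 together: S1 ∪ S3 ∪ S4 = {0, 1, 2, 3, 4, 5, 6, 7} — every nutrient is covered.
Only S1 contains 3, so S1 is forced; the remaining 4 nutrients need at least 2 more dishes (each remaining dish adds at most 3) — so at least 3 dishes are needed, and 3 is optimal.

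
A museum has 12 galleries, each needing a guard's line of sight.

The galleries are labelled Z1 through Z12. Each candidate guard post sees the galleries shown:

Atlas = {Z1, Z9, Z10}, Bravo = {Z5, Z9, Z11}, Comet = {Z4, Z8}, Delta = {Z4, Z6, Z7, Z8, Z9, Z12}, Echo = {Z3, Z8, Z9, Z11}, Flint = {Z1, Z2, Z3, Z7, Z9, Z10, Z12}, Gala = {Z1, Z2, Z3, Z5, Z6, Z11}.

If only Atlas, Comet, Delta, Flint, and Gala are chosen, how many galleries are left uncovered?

Union of Atlas, Comet, Delta, Flint, Gala = {Z1, Z2, Z3, Z4, Z5, Z6, Z7, Z8, Z9, Z10, Z11, Z12} — that's every gallery, so 0 are uncovered.

0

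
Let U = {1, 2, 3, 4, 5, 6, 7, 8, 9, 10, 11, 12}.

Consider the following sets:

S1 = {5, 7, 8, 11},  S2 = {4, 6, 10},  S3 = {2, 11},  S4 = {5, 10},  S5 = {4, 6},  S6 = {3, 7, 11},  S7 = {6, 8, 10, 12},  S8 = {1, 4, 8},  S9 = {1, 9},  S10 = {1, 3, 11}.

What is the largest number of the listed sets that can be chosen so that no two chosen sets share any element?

S4, S5, S6, S9 are pairwise disjoint (S4={5,10}; S5={4,6}; S6={3,7,11}; S9={1,9}).
Every remaining set overlaps one of these, and no 5 of the listed sets are pairwise disjoint, so 4 is the maximum.

4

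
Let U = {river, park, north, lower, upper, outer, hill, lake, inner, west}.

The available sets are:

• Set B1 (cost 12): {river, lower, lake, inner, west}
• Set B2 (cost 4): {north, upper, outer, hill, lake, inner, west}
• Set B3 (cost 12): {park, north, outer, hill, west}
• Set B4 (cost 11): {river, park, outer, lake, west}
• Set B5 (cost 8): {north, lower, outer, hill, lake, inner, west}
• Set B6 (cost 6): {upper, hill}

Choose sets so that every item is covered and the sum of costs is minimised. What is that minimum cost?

B2, B4, B5 together cover every item (B2 ∪ B4 ∪ B5 = {river, park, north, lower, upper, outer, hill, lake, inner, west}); total cost 4 + 11 + 8 = 23.
No covering selection has total cost below 23.

23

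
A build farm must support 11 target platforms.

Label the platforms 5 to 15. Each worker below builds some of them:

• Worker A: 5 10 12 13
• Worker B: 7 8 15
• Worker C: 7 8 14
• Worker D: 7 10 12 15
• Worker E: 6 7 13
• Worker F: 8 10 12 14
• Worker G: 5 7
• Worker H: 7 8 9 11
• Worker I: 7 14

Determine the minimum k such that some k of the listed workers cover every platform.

C and D and E and G and H together: C ∪ D ∪ E ∪ G ∪ H = {5, 6, 7, 8, 9, 10, 11, 12, 13, 14, 15} — every platform is covered.
No 4 of the 9 workers cover everything (all 126 combinations miss at least one platform), so 5 is optimal.

5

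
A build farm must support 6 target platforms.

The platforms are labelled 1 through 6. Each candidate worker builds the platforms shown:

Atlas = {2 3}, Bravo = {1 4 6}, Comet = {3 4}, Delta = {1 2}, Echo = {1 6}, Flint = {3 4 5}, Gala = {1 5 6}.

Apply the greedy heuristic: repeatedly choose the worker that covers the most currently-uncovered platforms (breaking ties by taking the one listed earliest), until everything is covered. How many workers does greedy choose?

3

Greedy: pick Bravo (covers 3 new) → pick Atlas (covers 2 new) → pick Flint (covers 1 new). Total picks: 3.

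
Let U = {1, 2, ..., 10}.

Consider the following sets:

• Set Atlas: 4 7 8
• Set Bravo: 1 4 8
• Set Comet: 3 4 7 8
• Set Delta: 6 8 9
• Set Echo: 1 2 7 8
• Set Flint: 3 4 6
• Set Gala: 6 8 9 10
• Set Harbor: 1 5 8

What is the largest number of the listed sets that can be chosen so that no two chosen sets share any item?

Flint, Harbor are pairwise disjoint (Flint={3,4,6}; Harbor={1,5,8}).
Every remaining set overlaps one of these, and no 3 of the listed sets are pairwise disjoint, so 2 is the maximum.

2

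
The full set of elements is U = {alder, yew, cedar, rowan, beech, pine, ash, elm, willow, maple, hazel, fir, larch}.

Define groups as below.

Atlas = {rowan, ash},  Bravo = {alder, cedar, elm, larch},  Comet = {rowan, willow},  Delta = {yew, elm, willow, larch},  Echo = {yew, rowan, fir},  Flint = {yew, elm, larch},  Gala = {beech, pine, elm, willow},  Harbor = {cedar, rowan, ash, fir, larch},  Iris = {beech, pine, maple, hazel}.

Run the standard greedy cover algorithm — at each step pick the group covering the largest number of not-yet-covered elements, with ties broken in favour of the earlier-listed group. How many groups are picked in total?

5

Greedy: pick Harbor (covers 5 new) → pick Gala (covers 4 new) → pick Iris (covers 2 new) → pick Bravo (covers 1 new) → pick Delta (covers 1 new). Total picks: 5.
(The true minimum cover uses only 4 groups, so greedy is not optimal here.)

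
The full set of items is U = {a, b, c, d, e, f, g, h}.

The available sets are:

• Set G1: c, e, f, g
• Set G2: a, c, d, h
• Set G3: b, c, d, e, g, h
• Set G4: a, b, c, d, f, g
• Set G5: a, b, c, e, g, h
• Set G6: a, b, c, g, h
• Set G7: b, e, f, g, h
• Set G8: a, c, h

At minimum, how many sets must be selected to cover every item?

2

G3 and G4 together: G3 ∪ G4 = {a, b, c, d, e, f, g, h} — every item is covered.
No single set has all 8 items (the largest, G3, has 6), so 2 is optimal.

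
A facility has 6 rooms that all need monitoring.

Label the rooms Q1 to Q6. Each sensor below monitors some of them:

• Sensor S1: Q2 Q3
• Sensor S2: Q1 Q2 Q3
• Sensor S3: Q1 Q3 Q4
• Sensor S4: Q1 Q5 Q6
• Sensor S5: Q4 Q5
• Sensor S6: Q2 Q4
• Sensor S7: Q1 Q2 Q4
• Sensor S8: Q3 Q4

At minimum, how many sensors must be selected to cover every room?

Take {S2, S4, S5}. Their union is {Q1, Q2, Q3, Q4, Q5, Q6}, which is all 6 rooms.
Only S4 contains Q6, so S4 is forced; the remaining 3 rooms need at least 2 more sensors (each remaining sensor adds at most 2) — so at least 3 sensors are needed, and 3 is optimal.

3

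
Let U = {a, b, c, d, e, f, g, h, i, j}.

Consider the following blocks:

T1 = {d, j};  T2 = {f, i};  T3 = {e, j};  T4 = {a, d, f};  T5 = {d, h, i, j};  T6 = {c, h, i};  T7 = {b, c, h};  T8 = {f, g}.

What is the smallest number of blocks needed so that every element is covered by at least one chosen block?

T3, T4, T5, T7, and T8 cover everything between them: the union {a, b, c, d, e, f, g, h, i, j} is all of U.
No 4 of the 8 blocks cover everything (all 70 combinations miss at least one element), so 5 is optimal.

5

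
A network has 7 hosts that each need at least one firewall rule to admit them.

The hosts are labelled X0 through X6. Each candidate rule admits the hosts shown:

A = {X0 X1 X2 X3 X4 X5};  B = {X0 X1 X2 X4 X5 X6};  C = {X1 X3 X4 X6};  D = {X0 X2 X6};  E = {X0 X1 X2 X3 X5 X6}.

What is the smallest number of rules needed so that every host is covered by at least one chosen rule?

2

Take {A, D}. Their union is {X0, X1, X2, X3, X4, X5, X6}, which is all 7 hosts.
No single rule has all 7 hosts (the largest, A, has 6), so 2 is optimal.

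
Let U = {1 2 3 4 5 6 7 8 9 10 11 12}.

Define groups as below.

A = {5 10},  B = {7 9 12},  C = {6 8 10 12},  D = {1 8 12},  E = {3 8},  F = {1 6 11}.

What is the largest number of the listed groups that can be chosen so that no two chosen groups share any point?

4

A, B, E, F are pairwise disjoint (A={5,10}; B={7,9,12}; E={3,8}; F={1,6,11}).
Every remaining group overlaps one of these, and no 5 of the listed groups are pairwise disjoint, so 4 is the maximum.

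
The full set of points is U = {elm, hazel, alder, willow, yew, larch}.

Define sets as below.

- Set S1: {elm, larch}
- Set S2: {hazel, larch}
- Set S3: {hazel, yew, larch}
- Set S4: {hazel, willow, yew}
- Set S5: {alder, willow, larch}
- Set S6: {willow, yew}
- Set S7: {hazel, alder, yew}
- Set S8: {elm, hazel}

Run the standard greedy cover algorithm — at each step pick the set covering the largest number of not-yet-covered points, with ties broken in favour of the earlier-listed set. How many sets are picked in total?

Greedy: pick S3 (covers 3 new) → pick S5 (covers 2 new) → pick S1 (covers 1 new). Total picks: 3.

3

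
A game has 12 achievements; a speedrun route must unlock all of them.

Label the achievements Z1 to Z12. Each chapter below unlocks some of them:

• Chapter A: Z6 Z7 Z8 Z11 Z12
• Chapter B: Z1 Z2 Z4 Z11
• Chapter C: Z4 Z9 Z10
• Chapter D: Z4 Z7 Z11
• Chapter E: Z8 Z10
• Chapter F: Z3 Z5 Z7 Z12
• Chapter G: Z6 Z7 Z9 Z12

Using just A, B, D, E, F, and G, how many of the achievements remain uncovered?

0

Union of A, B, D, E, F, G = {Z1, Z2, Z3, Z4, Z5, Z6, Z7, Z8, Z9, Z10, Z11, Z12} — that's every achievement, so 0 are uncovered.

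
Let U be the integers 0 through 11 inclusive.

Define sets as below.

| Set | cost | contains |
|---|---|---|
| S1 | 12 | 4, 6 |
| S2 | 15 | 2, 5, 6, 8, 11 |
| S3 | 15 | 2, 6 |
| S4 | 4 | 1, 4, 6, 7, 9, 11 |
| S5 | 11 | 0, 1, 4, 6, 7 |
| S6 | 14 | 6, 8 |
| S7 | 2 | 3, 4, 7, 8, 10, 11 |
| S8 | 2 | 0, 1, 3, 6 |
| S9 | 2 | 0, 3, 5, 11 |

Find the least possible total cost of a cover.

23

S2, S4, S7, S9 together cover every element (S2 ∪ S4 ∪ S7 ∪ S9 = {0, 1, 2, 3, 4, 5, 6, 7, 8, 9, 10, 11}); total cost 15 + 4 + 2 + 2 = 23.
The greedy pick S7, S8, S9, S4, S2 costs 25; no covering selection beats 23.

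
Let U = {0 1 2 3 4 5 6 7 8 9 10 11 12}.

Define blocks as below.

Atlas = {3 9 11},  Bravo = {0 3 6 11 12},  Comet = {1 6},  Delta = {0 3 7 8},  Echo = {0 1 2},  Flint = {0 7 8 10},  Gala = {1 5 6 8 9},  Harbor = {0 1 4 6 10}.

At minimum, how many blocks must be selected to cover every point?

Bravo, Echo, Flint, Gala, and Harbor cover everything between them: the union {0, 1, 2, 3, 4, 5, 6, 7, 8, 9, 10, 11, 12} is all of U.
No 4 of the 8 blocks cover everything (all 70 combinations miss at least one point), so 5 is optimal.

5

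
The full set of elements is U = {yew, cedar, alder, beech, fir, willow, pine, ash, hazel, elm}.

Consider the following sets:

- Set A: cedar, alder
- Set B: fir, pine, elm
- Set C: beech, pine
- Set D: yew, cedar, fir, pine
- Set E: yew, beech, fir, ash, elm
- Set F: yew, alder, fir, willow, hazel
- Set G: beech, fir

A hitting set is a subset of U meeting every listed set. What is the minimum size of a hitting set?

Take H = {alder, fir, pine}. Each listed set contains at least one of these, so H is a hitting set of size 3.
No choice of 2 elements meets every set, so 3 is the minimum.

3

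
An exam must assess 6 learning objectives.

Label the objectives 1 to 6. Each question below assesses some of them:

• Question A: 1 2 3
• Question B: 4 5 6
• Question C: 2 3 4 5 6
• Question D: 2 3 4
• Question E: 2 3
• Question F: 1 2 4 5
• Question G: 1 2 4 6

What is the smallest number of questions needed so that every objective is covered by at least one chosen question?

A and B together: A ∪ B = {1, 2, 3, 4, 5, 6} — every objective is covered.
No single question has all 6 objectives (the largest, C, has 5), so 2 is optimal.

2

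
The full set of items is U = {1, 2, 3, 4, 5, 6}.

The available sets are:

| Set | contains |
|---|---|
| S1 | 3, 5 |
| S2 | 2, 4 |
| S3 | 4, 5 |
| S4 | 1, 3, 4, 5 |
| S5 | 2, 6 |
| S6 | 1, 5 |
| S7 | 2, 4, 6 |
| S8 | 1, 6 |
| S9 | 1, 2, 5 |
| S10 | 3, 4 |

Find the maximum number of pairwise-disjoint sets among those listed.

3

S1, S2, S8 are pairwise disjoint (S1={3,5}; S2={2,4}; S8={1,6}).
Every remaining set overlaps one of these, and no 4 of the listed sets are pairwise disjoint, so 3 is the maximum.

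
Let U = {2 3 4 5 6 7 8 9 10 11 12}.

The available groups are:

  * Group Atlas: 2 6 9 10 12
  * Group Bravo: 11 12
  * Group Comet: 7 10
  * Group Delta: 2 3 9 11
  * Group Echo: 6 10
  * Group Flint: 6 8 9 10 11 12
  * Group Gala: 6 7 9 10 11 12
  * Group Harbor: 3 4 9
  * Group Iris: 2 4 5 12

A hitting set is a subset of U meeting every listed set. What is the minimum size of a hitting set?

H = {9, 10, 12} meets every group (each contains at least one member of H), and |H| = 3.
The groups Bravo, Echo, Harbor are pairwise disjoint, so any hitting set needs a separate item for each — at least 3. Hence 3 is optimal.

3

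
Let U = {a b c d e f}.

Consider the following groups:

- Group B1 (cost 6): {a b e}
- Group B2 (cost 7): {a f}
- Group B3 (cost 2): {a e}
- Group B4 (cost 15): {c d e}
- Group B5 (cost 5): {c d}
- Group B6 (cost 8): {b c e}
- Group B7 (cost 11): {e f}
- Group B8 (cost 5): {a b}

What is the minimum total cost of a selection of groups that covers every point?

18

B1, B2, B5 together cover every point (B1 ∪ B2 ∪ B5 = {a, b, c, d, e, f}); total cost 6 + 7 + 5 = 18.
The greedy pick B3, B5, B8, B2 costs 19; no covering selection beats 18.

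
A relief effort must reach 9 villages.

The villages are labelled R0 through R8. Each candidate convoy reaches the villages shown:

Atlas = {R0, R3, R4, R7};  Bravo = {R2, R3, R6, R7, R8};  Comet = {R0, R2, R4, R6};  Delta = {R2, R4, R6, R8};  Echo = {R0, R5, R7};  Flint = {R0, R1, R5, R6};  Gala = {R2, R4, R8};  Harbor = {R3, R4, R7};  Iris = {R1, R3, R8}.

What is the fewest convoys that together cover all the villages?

3

Take {Flint, Gala, Harbor}. Their union is {R0, R1, R2, R3, R4, R5, R6, R7, R8}, which is all 9 villages.
No 2 of the 9 convoys cover everything (all 36 combinations miss at least one village), so 3 is optimal.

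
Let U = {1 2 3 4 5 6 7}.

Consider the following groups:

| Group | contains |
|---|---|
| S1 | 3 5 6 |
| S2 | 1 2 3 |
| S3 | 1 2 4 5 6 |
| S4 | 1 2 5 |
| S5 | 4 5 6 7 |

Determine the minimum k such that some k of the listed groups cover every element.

Take {S2, S5}. Their union is {1, 2, 3, 4, 5, 6, 7}, which is all 7 elements.
No single group has all 7 elements (the largest, S3, has 5), so 2 is optimal.

2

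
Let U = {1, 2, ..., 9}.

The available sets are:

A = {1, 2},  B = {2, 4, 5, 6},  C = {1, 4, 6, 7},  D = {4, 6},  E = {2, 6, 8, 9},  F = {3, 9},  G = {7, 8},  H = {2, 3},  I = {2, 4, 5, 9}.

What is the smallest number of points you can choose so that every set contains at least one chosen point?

T = {2, 3, 4, 7} meets every set (each contains at least one member of T), and |T| = 4.
The sets A, D, F, G are pairwise disjoint, so any hitting set needs a separate point for each — at least 4. Hence 4 is optimal.

4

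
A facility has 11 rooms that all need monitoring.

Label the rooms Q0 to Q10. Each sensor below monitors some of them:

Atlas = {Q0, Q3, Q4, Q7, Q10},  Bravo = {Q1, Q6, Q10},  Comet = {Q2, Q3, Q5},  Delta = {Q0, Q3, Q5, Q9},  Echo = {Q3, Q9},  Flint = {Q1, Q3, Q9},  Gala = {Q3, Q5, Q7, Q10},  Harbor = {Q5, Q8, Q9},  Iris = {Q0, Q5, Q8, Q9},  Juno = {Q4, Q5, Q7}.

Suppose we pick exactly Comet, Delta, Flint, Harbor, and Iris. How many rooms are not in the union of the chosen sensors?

4

Union of Comet, Delta, Flint, Harbor, Iris = {Q0, Q1, Q2, Q3, Q5, Q8, Q9}.
Not covered: Q4, Q6, Q7, Q10 — 4 rooms.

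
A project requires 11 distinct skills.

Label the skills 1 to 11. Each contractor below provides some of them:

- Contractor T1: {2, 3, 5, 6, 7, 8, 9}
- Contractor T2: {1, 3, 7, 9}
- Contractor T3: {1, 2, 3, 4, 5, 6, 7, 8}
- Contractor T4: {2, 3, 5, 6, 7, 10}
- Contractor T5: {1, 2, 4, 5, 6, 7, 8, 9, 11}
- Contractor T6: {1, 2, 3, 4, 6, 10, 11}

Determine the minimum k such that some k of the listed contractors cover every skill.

T4 and T5 together: T4 ∪ T5 = {1, 2, 3, 4, 5, 6, 7, 8, 9, 10, 11} — every skill is covered.
No single contractor has all 11 skills (the largest, T5, has 9), so 2 is optimal.

2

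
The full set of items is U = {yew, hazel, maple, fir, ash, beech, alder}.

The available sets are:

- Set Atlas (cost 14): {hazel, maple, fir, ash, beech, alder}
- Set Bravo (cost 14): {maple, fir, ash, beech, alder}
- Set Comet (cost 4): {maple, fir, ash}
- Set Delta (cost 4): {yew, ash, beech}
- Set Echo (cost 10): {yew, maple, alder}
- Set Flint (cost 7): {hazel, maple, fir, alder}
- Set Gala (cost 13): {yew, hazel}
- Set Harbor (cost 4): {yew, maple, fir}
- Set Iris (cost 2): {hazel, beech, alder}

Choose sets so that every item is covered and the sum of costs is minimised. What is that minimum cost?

10

Delta, Harbor, Iris together cover every item (Delta ∪ Harbor ∪ Iris = {yew, hazel, maple, fir, ash, beech, alder}); total cost 4 + 4 + 2 = 10.
No covering selection has total cost below 10.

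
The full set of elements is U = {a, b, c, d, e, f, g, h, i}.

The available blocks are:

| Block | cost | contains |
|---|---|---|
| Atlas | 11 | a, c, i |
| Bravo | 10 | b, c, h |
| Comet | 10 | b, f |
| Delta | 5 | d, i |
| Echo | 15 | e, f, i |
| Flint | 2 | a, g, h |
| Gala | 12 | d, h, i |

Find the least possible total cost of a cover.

Bravo, Delta, Echo, Flint together cover every element (Bravo ∪ Delta ∪ Echo ∪ Flint = {a, b, c, d, e, f, g, h, i}); total cost 10 + 5 + 15 + 2 = 32.
No covering selection has total cost below 32.

32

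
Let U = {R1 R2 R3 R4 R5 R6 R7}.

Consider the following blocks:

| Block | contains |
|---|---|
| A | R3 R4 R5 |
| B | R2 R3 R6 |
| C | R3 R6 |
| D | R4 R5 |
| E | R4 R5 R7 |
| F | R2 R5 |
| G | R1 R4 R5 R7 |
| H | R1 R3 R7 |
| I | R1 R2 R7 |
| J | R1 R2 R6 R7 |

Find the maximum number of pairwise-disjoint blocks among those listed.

C, D, I are pairwise disjoint (C={R3,R6}; D={R4,R5}; I={R1,R2,R7}).
Every remaining block overlaps one of these, and no 4 of the listed blocks are pairwise disjoint, so 3 is the maximum.

3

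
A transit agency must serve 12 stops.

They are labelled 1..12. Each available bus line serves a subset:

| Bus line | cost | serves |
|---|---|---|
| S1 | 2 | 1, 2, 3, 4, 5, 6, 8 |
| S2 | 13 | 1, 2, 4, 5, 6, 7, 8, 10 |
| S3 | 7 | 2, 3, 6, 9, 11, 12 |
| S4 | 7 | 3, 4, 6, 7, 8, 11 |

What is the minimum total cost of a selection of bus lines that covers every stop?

S2, S3 together cover every stop (S2 ∪ S3 = {1, 2, 3, 4, 5, 6, 7, 8, 9, 10, 11, 12}); total cost 13 + 7 = 20.
The greedy pick S1, S3, S2 costs 22; no covering selection beats 20.

20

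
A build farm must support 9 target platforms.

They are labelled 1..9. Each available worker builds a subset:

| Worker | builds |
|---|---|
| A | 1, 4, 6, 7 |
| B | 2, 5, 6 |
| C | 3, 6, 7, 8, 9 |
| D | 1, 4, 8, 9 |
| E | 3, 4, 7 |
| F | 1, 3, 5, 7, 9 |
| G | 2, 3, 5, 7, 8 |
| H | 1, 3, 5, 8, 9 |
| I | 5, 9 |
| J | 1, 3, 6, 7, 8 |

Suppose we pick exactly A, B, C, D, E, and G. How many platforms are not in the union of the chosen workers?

Union of A, B, C, D, E, G = {1, 2, 3, 4, 5, 6, 7, 8, 9} — that's every platform, so 0 are uncovered.

0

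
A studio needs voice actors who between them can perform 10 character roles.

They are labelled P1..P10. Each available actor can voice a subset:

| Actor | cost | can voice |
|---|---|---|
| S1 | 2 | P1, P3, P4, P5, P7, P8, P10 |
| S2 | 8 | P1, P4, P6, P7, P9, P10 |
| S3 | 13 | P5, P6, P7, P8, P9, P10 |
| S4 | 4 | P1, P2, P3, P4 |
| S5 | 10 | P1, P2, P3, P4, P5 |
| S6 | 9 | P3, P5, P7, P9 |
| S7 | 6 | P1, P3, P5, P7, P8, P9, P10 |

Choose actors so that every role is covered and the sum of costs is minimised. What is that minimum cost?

14

S1, S2, S4 together cover every role (S1 ∪ S2 ∪ S4 = {P1, P2, P3, P4, P5, P6, P7, P8, P9, P10}); total cost 2 + 8 + 4 = 14.
No covering selection has total cost below 14.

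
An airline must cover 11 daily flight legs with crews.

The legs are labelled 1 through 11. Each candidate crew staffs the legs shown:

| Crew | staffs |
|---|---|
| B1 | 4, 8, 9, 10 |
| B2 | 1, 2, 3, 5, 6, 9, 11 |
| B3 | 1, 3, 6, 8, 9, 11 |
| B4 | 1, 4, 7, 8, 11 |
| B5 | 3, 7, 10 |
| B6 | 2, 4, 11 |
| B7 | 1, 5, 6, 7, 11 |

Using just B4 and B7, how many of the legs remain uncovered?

Union of B4, B7 = {1, 4, 5, 6, 7, 8, 11}.
Not covered: 2, 3, 9, 10 — 4 legs.

4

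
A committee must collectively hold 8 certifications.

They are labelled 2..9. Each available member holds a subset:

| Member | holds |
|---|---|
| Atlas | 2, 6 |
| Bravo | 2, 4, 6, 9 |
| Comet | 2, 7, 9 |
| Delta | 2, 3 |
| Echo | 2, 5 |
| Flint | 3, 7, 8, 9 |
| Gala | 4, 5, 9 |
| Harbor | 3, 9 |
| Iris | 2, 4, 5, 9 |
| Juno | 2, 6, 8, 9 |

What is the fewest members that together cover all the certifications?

Bravo and Flint and Gala together: Bravo ∪ Flint ∪ Gala = {2, 3, 4, 5, 6, 7, 8, 9} — every certification is covered.
No 2 of the 10 members cover everything (all 45 combinations miss at least one certification), so 3 is optimal.

3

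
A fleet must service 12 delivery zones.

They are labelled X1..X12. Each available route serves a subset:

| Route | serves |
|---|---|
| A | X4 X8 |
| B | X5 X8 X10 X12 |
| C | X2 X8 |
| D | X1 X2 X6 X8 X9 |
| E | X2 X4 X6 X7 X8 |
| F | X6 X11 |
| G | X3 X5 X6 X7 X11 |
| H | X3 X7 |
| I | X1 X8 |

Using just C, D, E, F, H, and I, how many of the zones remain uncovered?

Union of C, D, E, F, H, I = {X1, X2, X3, X4, X6, X7, X8, X9, X11}.
Not covered: X5, X10, X12 — 3 zones.

3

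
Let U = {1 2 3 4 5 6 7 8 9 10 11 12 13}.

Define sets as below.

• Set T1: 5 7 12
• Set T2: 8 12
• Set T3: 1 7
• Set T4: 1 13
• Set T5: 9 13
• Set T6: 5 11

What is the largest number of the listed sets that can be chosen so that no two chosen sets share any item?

T2, T3, T5, T6 are pairwise disjoint (T2={8,12}; T3={1,7}; T5={9,13}; T6={5,11}).
Every remaining set overlaps one of these, and no 5 of the listed sets are pairwise disjoint, so 4 is the maximum.

4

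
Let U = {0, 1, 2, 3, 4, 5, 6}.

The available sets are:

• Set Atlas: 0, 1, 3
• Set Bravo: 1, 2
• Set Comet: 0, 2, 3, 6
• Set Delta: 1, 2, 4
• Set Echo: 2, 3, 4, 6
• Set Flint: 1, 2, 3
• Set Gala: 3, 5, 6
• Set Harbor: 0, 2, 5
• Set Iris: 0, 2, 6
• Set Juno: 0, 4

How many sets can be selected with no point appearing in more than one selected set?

Bravo, Gala, Juno are pairwise disjoint (Bravo={1,2}; Gala={3,5,6}; Juno={0,4}).
Every remaining set overlaps one of these, and no 4 of the listed sets are pairwise disjoint, so 3 is the maximum.

3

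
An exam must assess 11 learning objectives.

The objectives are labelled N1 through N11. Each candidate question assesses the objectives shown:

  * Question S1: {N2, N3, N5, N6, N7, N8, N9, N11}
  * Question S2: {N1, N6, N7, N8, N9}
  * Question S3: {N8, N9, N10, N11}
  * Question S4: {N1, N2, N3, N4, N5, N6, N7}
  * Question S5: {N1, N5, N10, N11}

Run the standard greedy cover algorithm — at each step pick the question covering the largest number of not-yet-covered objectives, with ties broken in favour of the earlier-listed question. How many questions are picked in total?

3

Greedy: pick S1 (covers 8 new) → pick S4 (covers 2 new) → pick S3 (covers 1 new). Total picks: 3.
(The true minimum cover uses only 2 questions, so greedy is not optimal here.)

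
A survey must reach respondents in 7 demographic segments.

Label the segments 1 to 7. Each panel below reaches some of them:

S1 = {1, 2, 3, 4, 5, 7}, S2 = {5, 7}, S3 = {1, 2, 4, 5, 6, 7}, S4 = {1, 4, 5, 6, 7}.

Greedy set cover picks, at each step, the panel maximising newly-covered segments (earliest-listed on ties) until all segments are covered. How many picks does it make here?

Greedy: pick S1 (covers 6 new) → pick S3 (covers 1 new). Total picks: 2.

2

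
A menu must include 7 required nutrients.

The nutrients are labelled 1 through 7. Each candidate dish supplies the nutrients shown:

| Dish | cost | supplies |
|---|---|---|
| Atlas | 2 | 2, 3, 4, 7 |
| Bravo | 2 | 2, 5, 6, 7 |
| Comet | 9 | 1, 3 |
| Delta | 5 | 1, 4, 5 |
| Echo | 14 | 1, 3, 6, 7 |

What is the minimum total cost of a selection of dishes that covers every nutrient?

9

Atlas, Bravo, Delta together cover every nutrient (Atlas ∪ Bravo ∪ Delta = {1, 2, 3, 4, 5, 6, 7}); total cost 2 + 2 + 5 = 9.
No covering selection has total cost below 9.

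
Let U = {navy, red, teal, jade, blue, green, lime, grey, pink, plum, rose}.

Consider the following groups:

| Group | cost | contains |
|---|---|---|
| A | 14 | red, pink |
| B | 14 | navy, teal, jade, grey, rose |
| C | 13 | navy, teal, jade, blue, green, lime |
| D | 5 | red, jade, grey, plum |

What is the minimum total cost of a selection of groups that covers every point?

46

A, B, C, D together cover every point (A ∪ B ∪ C ∪ D = {navy, red, teal, jade, blue, green, lime, grey, pink, plum, rose}); total cost 14 + 14 + 13 + 5 = 46.
No covering selection has total cost below 46.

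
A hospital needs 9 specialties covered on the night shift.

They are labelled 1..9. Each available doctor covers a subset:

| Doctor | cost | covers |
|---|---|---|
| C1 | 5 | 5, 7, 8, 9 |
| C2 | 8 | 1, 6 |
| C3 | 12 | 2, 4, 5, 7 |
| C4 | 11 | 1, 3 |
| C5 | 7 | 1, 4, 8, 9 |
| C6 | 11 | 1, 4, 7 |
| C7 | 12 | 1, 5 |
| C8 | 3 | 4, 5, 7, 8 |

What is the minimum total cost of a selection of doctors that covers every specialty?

36

C1, C2, C3, C4 together cover every specialty (C1 ∪ C2 ∪ C3 ∪ C4 = {1, 2, 3, 4, 5, 6, 7, 8, 9}); total cost 5 + 8 + 12 + 11 = 36.
The greedy pick C8, C5, C2, C4, C3 costs 41; no covering selection beats 36.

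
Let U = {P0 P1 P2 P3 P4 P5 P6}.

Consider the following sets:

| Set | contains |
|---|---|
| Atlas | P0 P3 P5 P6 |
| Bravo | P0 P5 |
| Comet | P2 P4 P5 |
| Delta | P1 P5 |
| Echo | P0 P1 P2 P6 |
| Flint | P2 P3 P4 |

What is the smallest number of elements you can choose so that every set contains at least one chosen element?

2

H = {P2, P5} meets every set (each contains at least one member of H), and |H| = 2.
The sets Bravo, Flint are pairwise disjoint, so any hitting set needs a separate element for each — at least 2. Hence 2 is optimal.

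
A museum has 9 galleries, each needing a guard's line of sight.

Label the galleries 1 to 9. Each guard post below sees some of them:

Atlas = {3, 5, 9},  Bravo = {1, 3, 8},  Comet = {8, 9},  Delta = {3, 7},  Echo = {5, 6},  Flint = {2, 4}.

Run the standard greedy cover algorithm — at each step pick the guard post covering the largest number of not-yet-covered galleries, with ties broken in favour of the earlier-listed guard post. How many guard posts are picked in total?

5

Greedy: pick Atlas (covers 3 new) → pick Bravo (covers 2 new) → pick Flint (covers 2 new) → pick Delta (covers 1 new) → pick Echo (covers 1 new). Total picks: 5.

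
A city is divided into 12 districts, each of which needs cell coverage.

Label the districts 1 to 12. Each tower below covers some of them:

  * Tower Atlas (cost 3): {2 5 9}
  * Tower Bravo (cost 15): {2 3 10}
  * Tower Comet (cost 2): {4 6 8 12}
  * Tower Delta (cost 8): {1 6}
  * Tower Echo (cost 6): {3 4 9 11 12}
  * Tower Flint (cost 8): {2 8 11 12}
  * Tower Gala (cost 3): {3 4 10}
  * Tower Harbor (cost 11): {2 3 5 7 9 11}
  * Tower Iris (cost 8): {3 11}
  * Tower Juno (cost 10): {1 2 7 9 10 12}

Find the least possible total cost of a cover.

Atlas, Comet, Echo, Juno together cover every district (Atlas ∪ Comet ∪ Echo ∪ Juno = {1, 2, 3, 4, 5, 6, 7, 8, 9, 10, 11, 12}); total cost 3 + 2 + 6 + 10 = 21.
The greedy pick Comet, Atlas, Gala, Juno, Echo costs 24; no covering selection beats 21.

21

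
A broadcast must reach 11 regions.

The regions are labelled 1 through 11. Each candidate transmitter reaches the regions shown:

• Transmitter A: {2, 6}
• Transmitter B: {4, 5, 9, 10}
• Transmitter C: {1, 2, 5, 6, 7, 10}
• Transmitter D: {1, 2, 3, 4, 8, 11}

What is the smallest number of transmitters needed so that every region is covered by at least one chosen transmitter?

3

Take {B, C, D}. Their union is {1, 2, 3, 4, 5, 6, 7, 8, 9, 10, 11}, which is all 11 regions.
Only D contains 3, so D is forced; the remaining 5 regions need at least 2 more transmitters (each remaining transmitter adds at most 4) — so at least 3 transmitters are needed, and 3 is optimal.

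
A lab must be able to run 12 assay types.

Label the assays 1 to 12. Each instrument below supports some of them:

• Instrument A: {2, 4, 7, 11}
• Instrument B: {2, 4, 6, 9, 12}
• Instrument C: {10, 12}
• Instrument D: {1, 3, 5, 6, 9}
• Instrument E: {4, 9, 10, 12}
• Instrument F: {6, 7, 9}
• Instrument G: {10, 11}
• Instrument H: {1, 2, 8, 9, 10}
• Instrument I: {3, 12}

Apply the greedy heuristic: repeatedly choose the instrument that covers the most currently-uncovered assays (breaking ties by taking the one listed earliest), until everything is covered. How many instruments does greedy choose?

4

Greedy: pick B (covers 5 new) → pick D (covers 3 new) → pick A (covers 2 new) → pick H (covers 2 new). Total picks: 4.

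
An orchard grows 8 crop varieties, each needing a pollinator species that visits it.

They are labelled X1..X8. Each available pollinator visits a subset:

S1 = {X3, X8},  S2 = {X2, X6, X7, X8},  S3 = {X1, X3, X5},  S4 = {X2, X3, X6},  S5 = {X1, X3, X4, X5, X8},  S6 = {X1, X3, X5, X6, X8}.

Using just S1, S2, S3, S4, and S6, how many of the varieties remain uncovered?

Union of S1, S2, S3, S4, S6 = {X1, X2, X3, X5, X6, X7, X8}.
Not covered: X4 — 1 variety.

1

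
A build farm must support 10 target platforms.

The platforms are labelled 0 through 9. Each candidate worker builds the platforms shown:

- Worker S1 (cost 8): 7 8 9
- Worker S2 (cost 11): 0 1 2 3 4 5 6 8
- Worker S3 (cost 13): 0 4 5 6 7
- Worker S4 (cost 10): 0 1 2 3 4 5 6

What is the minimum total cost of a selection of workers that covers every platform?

S1, S4 together cover every platform (S1 ∪ S4 = {0, 1, 2, 3, 4, 5, 6, 7, 8, 9}); total cost 8 + 10 = 18.
The greedy pick S2, S1 costs 19; no covering selection beats 18.

18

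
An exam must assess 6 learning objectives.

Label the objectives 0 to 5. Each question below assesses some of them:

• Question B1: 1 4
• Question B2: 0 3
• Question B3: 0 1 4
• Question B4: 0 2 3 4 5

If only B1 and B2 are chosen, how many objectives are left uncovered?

Union of B1, B2 = {0, 1, 3, 4}.
Not covered: 2, 5 — 2 objectives.

2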